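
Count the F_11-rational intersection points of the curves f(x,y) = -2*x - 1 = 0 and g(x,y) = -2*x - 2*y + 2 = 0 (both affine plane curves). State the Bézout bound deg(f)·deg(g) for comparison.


Common zeros: {(5, 7)}; count = 1; Bézout bound = 1.

deg(f) = 1, deg(g) = 1, so Bézout bound = 1.
Scan x ∈ F_11. For each x, list the y ∈ F_11 with f(x, y) ≡ 0 and those with g(x, y) ≡ 0 (mod 11); the common zeros in that column are the intersection.
  x = 0: f ≡ 0 at y ∈ ∅; g ≡ 0 at y ∈ {1}; common: ∅.
  x = 1: f ≡ 0 at y ∈ ∅; g ≡ 0 at y ∈ {0}; common: ∅.
  x = 2: f ≡ 0 at y ∈ ∅; g ≡ 0 at y ∈ {10}; common: ∅.
  x = 3: f ≡ 0 at y ∈ ∅; g ≡ 0 at y ∈ {9}; common: ∅.
  x = 4: f ≡ 0 at y ∈ ∅; g ≡ 0 at y ∈ {8}; common: ∅.
  x = 5: f ≡ 0 at y ∈ {0, 1, 2, 3, 4, 5, 6, 7, 8, 9, 10}; g ≡ 0 at y ∈ {7}; common: {7}.
  x = 6: f ≡ 0 at y ∈ ∅; g ≡ 0 at y ∈ {6}; common: ∅.
  x = 7: f ≡ 0 at y ∈ ∅; g ≡ 0 at y ∈ {5}; common: ∅.
  x = 8: f ≡ 0 at y ∈ ∅; g ≡ 0 at y ∈ {4}; common: ∅.
  x = 9: f ≡ 0 at y ∈ ∅; g ≡ 0 at y ∈ {3}; common: ∅.
  x = 10: f ≡ 0 at y ∈ ∅; g ≡ 0 at y ∈ {2}; common: ∅.
Collecting: common zeros = {(5, 7)}, so the count is 1.
Comparison with the Bézout bound: 1 ≤ 1 = deg(f)·deg(g), as expected for curves with no common component (the bound is attained).


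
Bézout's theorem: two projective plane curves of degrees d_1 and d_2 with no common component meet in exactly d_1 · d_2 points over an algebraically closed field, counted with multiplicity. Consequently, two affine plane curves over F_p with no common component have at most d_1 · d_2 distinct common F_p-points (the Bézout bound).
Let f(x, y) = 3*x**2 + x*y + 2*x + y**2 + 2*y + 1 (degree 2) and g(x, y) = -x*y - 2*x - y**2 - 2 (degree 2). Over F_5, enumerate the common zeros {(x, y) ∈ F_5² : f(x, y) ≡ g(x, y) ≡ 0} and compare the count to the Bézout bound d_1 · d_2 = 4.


Common zeros: ∅; count = 0; Bézout bound = 4.

deg(f) = 2, deg(g) = 2, so Bézout bound = 4.
Scan x ∈ F_5. For each x, list the y ∈ F_5 with f(x, y) ≡ 0 and those with g(x, y) ≡ 0 (mod 5); the common zeros in that column are the intersection.
  x = 0: f ≡ 0 at y ∈ {4}; g ≡ 0 at y ∈ ∅; common: ∅.
  x = 1: f ≡ 0 at y ∈ {1}; g ≡ 0 at y ∈ {2}; common: ∅.
  x = 2: f ≡ 0 at y ∈ ∅; g ≡ 0 at y ∈ {4}; common: ∅.
  x = 3: f ≡ 0 at y ∈ {1, 4}; g ≡ 0 at y ∈ ∅; common: ∅.
  x = 4: f ≡ 0 at y ∈ ∅; g ≡ 0 at y ∈ {0, 1}; common: ∅.
Collecting: common zeros = ∅, so the count is 0.
Comparison with the Bézout bound: 0 ≤ 4 = deg(f)·deg(g), as expected for curves with no common component (the affine F_5-count falls short of the bound because intersections may lie at infinity, over extension fields, or carry multiplicity).


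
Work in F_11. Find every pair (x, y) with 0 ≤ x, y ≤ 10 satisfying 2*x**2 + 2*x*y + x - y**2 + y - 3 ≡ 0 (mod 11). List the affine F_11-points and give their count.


Affine F_11-points: {(0, 6), (1, 0), (1, 3), (2, 1), (2, 4), (3, 9), (4, 0), (4, 9), (10, 4), (10, 6)}; count = 10.

For each of the 121 pairs (x, y) ∈ F_11², evaluate f(x, y) mod 11. Record the zeros.
  x = 0: [0↦8, 1↦8, 2↦6, 3↦2, 4↦7, 5↦10, 6↦0, 7↦10, 8↦7, 9↦2, 10↦6]  zeros at y ∈ {6}
  x = 1: [0↦0, 1↦2, 2↦2, 3↦0, 4↦7, 5↦1, 6↦4, 7↦5, 8↦4, 9↦1, 10↦7]  zeros at y ∈ {0, 3}
  x = 2: [0↦7, 1↦0, 2↦2, 3↦2, 4↦0, 5↦7, 6↦1, 7↦4, 8↦5, 9↦4, 10↦1]  zeros at y ∈ {1, 4}
  x = 3: [0↦7, 1↦2, 2↦6, 3↦8, 4↦8, 5↦6, 6↦2, 7↦7, 8↦10, 9↦0, 10↦10]  zeros at y ∈ {9}
  x = 4: [0↦0, 1↦8, 2↦3, 3↦7, 4↦9, 5↦9, 6↦7, 7↦3, 8↦8, 9↦0, 10↦1]  zeros at y ∈ {0, 9}
  x = 5: [0↦8, 1↦7, 2↦4, 3↦10, 4↦3, 5↦5, 6↦5, 7↦3, 8↦10, 9↦4, 10↦7]  zeros at y ∈ ∅
  x = 6: [0↦9, 1↦10, 2↦9, 3↦6, 4↦1, 5↦5, 6↦7, 7↦7, 8↦5, 9↦1, 10↦6]  zeros at y ∈ ∅
  x = 7: [0↦3, 1↦6, 2↦7, 3↦6, 4↦3, 5↦9, 6↦2, 7↦4, 8↦4, 9↦2, 10↦9]  zeros at y ∈ ∅
  x = 8: [0↦1, 1↦6, 2↦9, 3↦10, 4↦9, 5↦6, 6↦1, 7↦5, 8↦7, 9↦7, 10↦5]  zeros at y ∈ ∅
  x = 9: [0↦3, 1↦10, 2↦4, 3↦7, 4↦8, 5↦7, 6↦4, 7↦10, 8↦3, 9↦5, 10↦5]  zeros at y ∈ ∅
  x = 10: [0↦9, 1↦7, 2↦3, 3↦8, 4↦0, 5↦1, 6↦0, 7↦8, 8↦3, 9↦7, 10↦9]  zeros at y ∈ {4, 6}
Collecting zeros: affine points = {(0, 6), (1, 0), (1, 3), (2, 1), (2, 4), (3, 9), (4, 0), (4, 9), (10, 4), (10, 6)}.
Total count |C(F_11)_aff| = 10.


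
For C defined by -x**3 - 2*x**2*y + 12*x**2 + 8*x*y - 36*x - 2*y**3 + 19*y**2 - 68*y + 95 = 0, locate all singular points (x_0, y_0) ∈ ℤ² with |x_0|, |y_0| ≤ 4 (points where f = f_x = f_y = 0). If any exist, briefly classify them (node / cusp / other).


Singular points: {(2, 3)}; classification: cusp.

Compute partial derivatives:
  f_x = -3*x**2 - 4*x*y + 24*x + 8*y - 36.
  f_y = -2*x**2 + 8*x - 6*y**2 + 38*y - 68.
Scan x_0 ∈ {−4, ..., 4}. For each x_0, f_y(x_0, y) is a polynomial in y; find its integer roots y ∈ {−4, ..., 4}, then test f_x and f at those candidates.
  x = -4: f_y(-4, y) = -6*y**2 + 38*y - 132; no integer root y with |y| ≤ 4.
  x = -3: f_y(-3, y) = -6*y**2 + 38*y - 110; no integer root y with |y| ≤ 4.
  x = -2: f_y(-2, y) = -6*y**2 + 38*y - 92; no integer root y with |y| ≤ 4.
  x = -1: f_y(-1, y) = -6*y**2 + 38*y - 78; no integer root y with |y| ≤ 4.
  x = 0: f_y(0, y) = -6*y**2 + 38*y - 68; no integer root y with |y| ≤ 4.
  x = 1: f_y(1, y) = -6*y**2 + 38*y - 62; no integer root y with |y| ≤ 4.
  x = 2: f_y(2, y) = -6*y**2 + 38*y - 60; vanishes at y ∈ {3}. (2, 3): f_x = 0, f = 0 — SINGULAR.
  x = 3: f_y(3, y) = -6*y**2 + 38*y - 62; no integer root y with |y| ≤ 4.
  x = 4: f_y(4, y) = -6*y**2 + 38*y - 68; no integer root y with |y| ≤ 4.
Only singular point on the grid: (2, 3).
Classify: substitute x = 2 + u, y = 3 + v and expand: f = -u**3 - 2*u**2*v - 2*v**3 + v**2.
No constant or linear terms (consistent with a singular point). Quadratic part: v**2. Cubic part: -u**3 - 2*u**2*v - 2*v**3.
The quadratic part v**2 is a perfect square, so there is a single (double) tangent line v = 0, i.e. y = 3. Restricting the cubic part to that line (v = 0) leaves -u**3 ≠ 0, so f is not divisible by v and the branch is v² ≈ u**3 to lowest order — this is a cusp.
Classification: cusp.


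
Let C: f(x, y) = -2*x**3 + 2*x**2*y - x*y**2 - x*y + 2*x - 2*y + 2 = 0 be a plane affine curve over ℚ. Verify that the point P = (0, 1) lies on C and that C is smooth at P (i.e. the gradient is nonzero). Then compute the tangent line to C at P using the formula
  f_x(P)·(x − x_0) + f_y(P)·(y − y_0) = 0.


Tangent line at P: 2 - 2*y = 0.

Step 1: f(0, 1) = 0, so P lies on C.
Step 2: partial derivatives
  f_x(x, y) = -6*x**2 + 4*x*y - y**2 - y + 2, f_y(x, y) = 2*x**2 - 2*x*y - x - 2.
  f_x(P) = 0, f_y(P) = -2 (gradient nonzero, so P is smooth).
Step 3: tangent line at P: 0·(x − 0) + -2·(y − 1) = 0.
Expanding: 2 - 2*y = 0.


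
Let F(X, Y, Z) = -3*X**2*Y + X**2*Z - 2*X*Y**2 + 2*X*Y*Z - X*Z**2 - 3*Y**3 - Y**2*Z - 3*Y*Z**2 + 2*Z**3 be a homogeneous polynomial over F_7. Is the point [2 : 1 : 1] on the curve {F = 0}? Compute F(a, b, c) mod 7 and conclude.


F(2,1,1) ≡ 6 (mod 7); P is NOT on the curve.

Evaluate F(2, 1, 1) term-by-term (mod 7).
  -3*X**2*Y ↦ -3·4·1·1 = -12
  X**2*Z ↦ 1·4·1·1 = 4
  -2*X*Y**2 ↦ -2·2·1·1 = -4
  2*X*Y*Z ↦ 2·2·1·1 = 4
  -X*Z**2 ↦ -1·2·1·1 = -2
  -3*Y**3 ↦ -3·1·1·1 = -3
  -Y**2*Z ↦ -1·1·1·1 = -1
  -3*Y*Z**2 ↦ -3·1·1·1 = -3
  2*Z**3 ↦ 2·1·1·1 = 2
Sum: F(2, 1, 1) = (-12) + (4) + (-4) + (4) + (-2) + (-3) + (-1) + (-3) + (2) = -15.
Reducing mod 7: -15 ≡ 6 (mod 7).
Since F(a, b, c) ≡ 6 ≠ 0 (mod 7), P does NOT lie on the curve.


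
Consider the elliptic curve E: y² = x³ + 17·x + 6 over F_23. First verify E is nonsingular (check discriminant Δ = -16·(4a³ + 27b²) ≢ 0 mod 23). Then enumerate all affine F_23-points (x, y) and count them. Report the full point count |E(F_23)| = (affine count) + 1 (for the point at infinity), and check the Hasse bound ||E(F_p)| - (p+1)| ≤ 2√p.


Affine points = {(0, 11), (0, 12), (1, 1), (1, 22), (2, 5), (2, 18), (4, 0), (5, 3), (5, 20), (6, 5), (6, 18), (7, 10), (7, 13), (10, 7), (10, 16), (11, 11), (11, 12), (12, 11), (12, 12), (13, 3), (13, 20), (15, 5), (15, 18), (16, 2), (16, 21), (18, 7), (18, 16), (19, 9), (19, 14)}; affine count = 29; |E(F_23)| = 30.

Discriminant check: Δ ∝ 4a³ + 27b² = 4·17³ + 27·6² = 4·4913 + 27·36 ≡ 16 (mod 23). Nonzero ⇒ E is nonsingular.
For each x ∈ F_23, compute rhs = x³ + 17·x + 6 mod 23, then count y ∈ F_23 with y² ≡ rhs.
  x = 0: rhs = 6, matching y values: 11, 12 (2 points).
  x = 1: rhs = 1, matching y values: 1, 22 (2 points).
  x = 2: rhs = 2, matching y values: 5, 18 (2 points).
  x = 3: rhs = 15, matching y values: none (0 points).
  x = 4: rhs = 0, matching y values: 0 (1 points).
  x = 5: rhs = 9, matching y values: 3, 20 (2 points).
  x = 6: rhs = 2, matching y values: 5, 18 (2 points).
  x = 7: rhs = 8, matching y values: 10, 13 (2 points).
  x = 8: rhs = 10, matching y values: none (0 points).
  x = 9: rhs = 14, matching y values: none (0 points).
  x = 10: rhs = 3, matching y values: 7, 16 (2 points).
  x = 11: rhs = 6, matching y values: 11, 12 (2 points).
  x = 12: rhs = 6, matching y values: 11, 12 (2 points).
  x = 13: rhs = 9, matching y values: 3, 20 (2 points).
  x = 14: rhs = 21, matching y values: none (0 points).
  x = 15: rhs = 2, matching y values: 5, 18 (2 points).
  x = 16: rhs = 4, matching y values: 2, 21 (2 points).
  x = 17: rhs = 10, matching y values: none (0 points).
  x = 18: rhs = 3, matching y values: 7, 16 (2 points).
  x = 19: rhs = 12, matching y values: 9, 14 (2 points).
  x = 20: rhs = 20, matching y values: none (0 points).
  x = 21: rhs = 10, matching y values: none (0 points).
  x = 22: rhs = 11, matching y values: none (0 points).
Total affine count: 29.
Full point count |E(F_23)| = 29 + 1 = 30.
Hasse bound: |30 − (23+1)| = |6| = 6 ≤ 2√23 ≈ 9.5917 ✓.


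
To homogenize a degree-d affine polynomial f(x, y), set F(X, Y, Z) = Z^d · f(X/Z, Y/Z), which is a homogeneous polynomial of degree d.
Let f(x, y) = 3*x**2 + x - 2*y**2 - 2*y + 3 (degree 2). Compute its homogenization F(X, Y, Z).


F(X, Y, Z) = 3*X**2 + X*Z - 2*Y**2 - 2*Y*Z + 3*Z**2

deg(f) = 2.
Substitute x = X/Z, y = Y/Z into f, then multiply by Z^2.
  monomial 3·x^2·y^0 ↦ 3·X^2·Y^0·Z^0.
  monomial 1·x^1·y^0 ↦ 1·X^1·Y^0·Z^1.
  monomial -2·x^0·y^2 ↦ -2·X^0·Y^2·Z^0.
  monomial -2·x^0·y^1 ↦ -2·X^0·Y^1·Z^1.
  monomial 3·x^0·y^0 ↦ 3·X^0·Y^0·Z^2.
Collecting: F(X, Y, Z) = 3*X**2 + X*Z - 2*Y**2 - 2*Y*Z + 3*Z**2.


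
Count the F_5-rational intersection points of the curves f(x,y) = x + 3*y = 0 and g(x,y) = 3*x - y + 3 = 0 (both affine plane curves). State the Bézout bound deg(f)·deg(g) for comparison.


Common zeros: ∅; count = 0; Bézout bound = 1.

deg(f) = 1, deg(g) = 1, so Bézout bound = 1.
Scan x ∈ F_5. For each x, list the y ∈ F_5 with f(x, y) ≡ 0 and those with g(x, y) ≡ 0 (mod 5); the common zeros in that column are the intersection.
  x = 0: f ≡ 0 at y ∈ {0}; g ≡ 0 at y ∈ {3}; common: ∅.
  x = 1: f ≡ 0 at y ∈ {3}; g ≡ 0 at y ∈ {1}; common: ∅.
  x = 2: f ≡ 0 at y ∈ {1}; g ≡ 0 at y ∈ {4}; common: ∅.
  x = 3: f ≡ 0 at y ∈ {4}; g ≡ 0 at y ∈ {2}; common: ∅.
  x = 4: f ≡ 0 at y ∈ {2}; g ≡ 0 at y ∈ {0}; common: ∅.
Collecting: common zeros = ∅, so the count is 0.
Comparison with the Bézout bound: 0 ≤ 1 = deg(f)·deg(g), as expected for curves with no common component (the affine F_5-count falls short of the bound because intersections may lie at infinity, over extension fields, or carry multiplicity).


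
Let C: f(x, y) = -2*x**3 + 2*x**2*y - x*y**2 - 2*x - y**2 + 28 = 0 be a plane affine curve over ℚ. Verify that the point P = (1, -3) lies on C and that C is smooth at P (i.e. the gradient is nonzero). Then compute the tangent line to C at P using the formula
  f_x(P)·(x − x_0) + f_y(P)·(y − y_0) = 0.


Tangent line at P: -29*x + 14*y + 71 = 0.

Step 1: f(1, -3) = 0, so P lies on C.
Step 2: partial derivatives
  f_x(x, y) = -6*x**2 + 4*x*y - y**2 - 2, f_y(x, y) = 2*x**2 - 2*x*y - 2*y.
  f_x(P) = -29, f_y(P) = 14 (gradient nonzero, so P is smooth).
Step 3: tangent line at P: -29·(x − 1) + 14·(y − -3) = 0.
Expanding: -29*x + 14*y + 71 = 0.


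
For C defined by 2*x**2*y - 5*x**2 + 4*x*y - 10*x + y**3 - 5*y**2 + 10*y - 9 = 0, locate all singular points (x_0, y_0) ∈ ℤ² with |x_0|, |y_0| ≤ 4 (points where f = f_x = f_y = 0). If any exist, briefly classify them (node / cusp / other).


Singular points: {(-1, 2)}; classification: node.

Compute partial derivatives:
  f_x = 4*x*y - 10*x + 4*y - 10.
  f_y = 2*x**2 + 4*x + 3*y**2 - 10*y + 10.
Scan x_0 ∈ {−4, ..., 4}. For each x_0, f_y(x_0, y) is a polynomial in y; find its integer roots y ∈ {−4, ..., 4}, then test f_x and f at those candidates.
  x = -4: f_y(-4, y) = 3*y**2 - 10*y + 26; no integer root y with |y| ≤ 4.
  x = -3: f_y(-3, y) = 3*y**2 - 10*y + 16; no integer root y with |y| ≤ 4.
  x = -2: f_y(-2, y) = 3*y**2 - 10*y + 10; no integer root y with |y| ≤ 4.
  x = -1: f_y(-1, y) = 3*y**2 - 10*y + 8; vanishes at y ∈ {2}. (-1, 2): f_x = 0, f = 0 — SINGULAR.
  x = 0: f_y(0, y) = 3*y**2 - 10*y + 10; no integer root y with |y| ≤ 4.
  x = 1: f_y(1, y) = 3*y**2 - 10*y + 16; no integer root y with |y| ≤ 4.
  x = 2: f_y(2, y) = 3*y**2 - 10*y + 26; no integer root y with |y| ≤ 4.
  x = 3: f_y(3, y) = 3*y**2 - 10*y + 40; no integer root y with |y| ≤ 4.
  x = 4: f_y(4, y) = 3*y**2 - 10*y + 58; no integer root y with |y| ≤ 4.
Only singular point on the grid: (-1, 2).
Classify: substitute x = -1 + u, y = 2 + v and expand: f = 2*u**2*v - u**2 + v**3 + v**2.
No constant or linear terms (consistent with a singular point). Quadratic part: -u**2 + v**2. Cubic part: 2*u**2*v + v**3.
The quadratic part v**2 - u**2 = (v − u)(v + u) splits into two distinct linear factors, so there are two distinct tangent lines y − 2 = ±(x − -1) — this is a node (ordinary double point).
Classification: node.


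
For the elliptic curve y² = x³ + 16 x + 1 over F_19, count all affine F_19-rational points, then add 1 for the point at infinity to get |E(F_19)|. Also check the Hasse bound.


Affine points = {(0, 1), (0, 18), (3, 0), (5, 4), (5, 15), (6, 3), (6, 16), (7, 0), (9, 0), (11, 8), (11, 11), (14, 9), (14, 10), (15, 5), (15, 14)}; affine count = 15; |E(F_19)| = 16.

Discriminant check: Δ ∝ 4a³ + 27b² = 4·16³ + 27·1² = 4·4096 + 27·1 ≡ 14 (mod 19). Nonzero ⇒ E is nonsingular.
For each x ∈ F_19, compute rhs = x³ + 16·x + 1 mod 19, then count y ∈ F_19 with y² ≡ rhs.
  x = 0: rhs = 1, matching y values: 1, 18 (2 points).
  x = 1: rhs = 18, matching y values: none (0 points).
  x = 2: rhs = 3, matching y values: none (0 points).
  x = 3: rhs = 0, matching y values: 0 (1 points).
  x = 4: rhs = 15, matching y values: none (0 points).
  x = 5: rhs = 16, matching y values: 4, 15 (2 points).
  x = 6: rhs = 9, matching y values: 3, 16 (2 points).
  x = 7: rhs = 0, matching y values: 0 (1 points).
  x = 8: rhs = 14, matching y values: none (0 points).
  x = 9: rhs = 0, matching y values: 0 (1 points).
  x = 10: rhs = 2, matching y values: none (0 points).
  x = 11: rhs = 7, matching y values: 8, 11 (2 points).
  x = 12: rhs = 2, matching y values: none (0 points).
  x = 13: rhs = 12, matching y values: none (0 points).
  x = 14: rhs = 5, matching y values: 9, 10 (2 points).
  x = 15: rhs = 6, matching y values: 5, 14 (2 points).
  x = 16: rhs = 2, matching y values: none (0 points).
  x = 17: rhs = 18, matching y values: none (0 points).
  x = 18: rhs = 3, matching y values: none (0 points).
Total affine count: 15.
Full point count |E(F_19)| = 15 + 1 = 16.
Hasse bound: |16 − (19+1)| = |-4| = 4 ≤ 2√19 ≈ 8.7178 ✓.


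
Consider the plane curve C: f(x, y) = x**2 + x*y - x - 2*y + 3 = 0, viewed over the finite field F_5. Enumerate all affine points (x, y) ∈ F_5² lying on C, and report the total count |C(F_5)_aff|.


Affine F_5-points: {(0, 4), (1, 3), (2, 0), (2, 1), (2, 2), (2, 3), (2, 4), (3, 1), (4, 0)}; count = 9.

For each of the 25 pairs (x, y) ∈ F_5², evaluate f(x, y) mod 5. Record the zeros.
  x = 0: [0↦3, 1↦1, 2↦4, 3↦2, 4↦0]  zeros at y ∈ {4}
  x = 1: [0↦3, 1↦2, 2↦1, 3↦0, 4↦4]  zeros at y ∈ {3}
  x = 2: [0↦0, 1↦0, 2↦0, 3↦0, 4↦0]  zeros at y ∈ {0, 1, 2, 3, 4}
  x = 3: [0↦4, 1↦0, 2↦1, 3↦2, 4↦3]  zeros at y ∈ {1}
  x = 4: [0↦0, 1↦2, 2↦4, 3↦1, 4↦3]  zeros at y ∈ {0}
Collecting zeros: affine points = {(0, 4), (1, 3), (2, 0), (2, 1), (2, 2), (2, 3), (2, 4), (3, 1), (4, 0)}.
Total count |C(F_5)_aff| = 9.


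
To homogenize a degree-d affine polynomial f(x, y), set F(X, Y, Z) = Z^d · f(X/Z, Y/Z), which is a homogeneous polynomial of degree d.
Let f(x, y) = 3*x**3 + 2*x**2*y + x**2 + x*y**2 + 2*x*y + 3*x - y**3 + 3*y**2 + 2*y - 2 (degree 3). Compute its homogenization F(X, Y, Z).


F(X, Y, Z) = 3*X**3 + 2*X**2*Y + X**2*Z + X*Y**2 + 2*X*Y*Z + 3*X*Z**2 - Y**3 + 3*Y**2*Z + 2*Y*Z**2 - 2*Z**3

deg(f) = 3.
Substitute x = X/Z, y = Y/Z into f, then multiply by Z^3.
  monomial 3·x^3·y^0 ↦ 3·X^3·Y^0·Z^0.
  monomial 2·x^2·y^1 ↦ 2·X^2·Y^1·Z^0.
  monomial 1·x^2·y^0 ↦ 1·X^2·Y^0·Z^1.
  monomial 1·x^1·y^2 ↦ 1·X^1·Y^2·Z^0.
  monomial 2·x^1·y^1 ↦ 2·X^1·Y^1·Z^1.
  monomial 3·x^1·y^0 ↦ 3·X^1·Y^0·Z^2.
  monomial -1·x^0·y^3 ↦ -1·X^0·Y^3·Z^0.
  monomial 3·x^0·y^2 ↦ 3·X^0·Y^2·Z^1.
  monomial 2·x^0·y^1 ↦ 2·X^0·Y^1·Z^2.
  monomial -2·x^0·y^0 ↦ -2·X^0·Y^0·Z^3.
Collecting: F(X, Y, Z) = 3*X**3 + 2*X**2*Y + X**2*Z + X*Y**2 + 2*X*Y*Z + 3*X*Z**2 - Y**3 + 3*Y**2*Z + 2*Y*Z**2 - 2*Z**3.


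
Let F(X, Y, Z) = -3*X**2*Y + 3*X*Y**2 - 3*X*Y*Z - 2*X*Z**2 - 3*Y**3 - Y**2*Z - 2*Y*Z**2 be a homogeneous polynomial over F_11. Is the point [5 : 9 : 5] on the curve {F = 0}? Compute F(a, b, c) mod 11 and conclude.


F(5,9,5) ≡ 5 (mod 11); P is NOT on the curve.

Evaluate F(5, 9, 5) term-by-term (mod 11).
  -3*X**2*Y ↦ -3·25·9·1 = -675
  3*X*Y**2 ↦ 3·5·81·1 = 1215
  -3*X*Y*Z ↦ -3·5·9·5 = -675
  -2*X*Z**2 ↦ -2·5·1·25 = -250
  -3*Y**3 ↦ -3·1·729·1 = -2187
  -Y**2*Z ↦ -1·1·81·5 = -405
  -2*Y*Z**2 ↦ -2·1·9·25 = -450
Sum: F(5, 9, 5) = (-675) + (1215) + (-675) + (-250) + (-2187) + (-405) + (-450) = -3427.
Reducing mod 11: -3427 ≡ 5 (mod 11).
Since F(a, b, c) ≡ 5 ≠ 0 (mod 11), P does NOT lie on the curve.


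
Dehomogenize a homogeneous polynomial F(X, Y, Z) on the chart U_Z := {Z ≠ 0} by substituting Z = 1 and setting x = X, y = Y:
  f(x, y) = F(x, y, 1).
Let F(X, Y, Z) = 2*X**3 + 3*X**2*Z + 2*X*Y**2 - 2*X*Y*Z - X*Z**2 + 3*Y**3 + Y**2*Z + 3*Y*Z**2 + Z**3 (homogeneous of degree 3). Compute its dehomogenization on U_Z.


f(x, y) = 2*x**3 + 3*x**2 + 2*x*y**2 - 2*x*y - x + 3*y**3 + y**2 + 3*y + 1

On U_Z we set Z = 1. Each monomial c·X^i·Y^j·Z^k in F becomes c·x^i·y^j·1^k = c·x^i·y^j.
Substituting Z = 1: F(X, Y, 1) = 2*x**3 + 3*x**2 + 2*x*y**2 - 2*x*y - x + 3*y**3 + y**2 + 3*y + 1.
Note: deg(f) ≤ deg(F) = 3; strict inequality happens when F is divisible by Z (lost terms).


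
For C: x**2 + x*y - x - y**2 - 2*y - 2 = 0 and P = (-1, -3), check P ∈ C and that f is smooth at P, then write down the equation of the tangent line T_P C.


Tangent line at P: -6*x + 3*y + 3 = 0.

Step 1: f(-1, -3) = 0, so P lies on C.
Step 2: partial derivatives
  f_x(x, y) = 2*x + y - 1, f_y(x, y) = x - 2*y - 2.
  f_x(P) = -6, f_y(P) = 3 (gradient nonzero, so P is smooth).
Step 3: tangent line at P: -6·(x − -1) + 3·(y − -3) = 0.
Expanding: -6*x + 3*y + 3 = 0.


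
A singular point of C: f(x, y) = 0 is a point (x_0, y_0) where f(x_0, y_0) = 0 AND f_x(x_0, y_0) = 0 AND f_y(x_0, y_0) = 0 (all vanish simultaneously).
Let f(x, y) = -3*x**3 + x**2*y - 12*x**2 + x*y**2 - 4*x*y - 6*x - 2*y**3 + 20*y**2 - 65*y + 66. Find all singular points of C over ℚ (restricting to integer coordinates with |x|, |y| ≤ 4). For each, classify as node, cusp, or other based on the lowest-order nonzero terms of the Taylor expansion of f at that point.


Singular points: {(-1, 3)}; classification: cusp.

Compute partial derivatives:
  f_x = -9*x**2 + 2*x*y - 24*x + y**2 - 4*y - 6.
  f_y = x**2 + 2*x*y - 4*x - 6*y**2 + 40*y - 65.
Scan x_0 ∈ {−4, ..., 4}. For each x_0, f_y(x_0, y) is a polynomial in y; find its integer roots y ∈ {−4, ..., 4}, then test f_x and f at those candidates.
  x = -4: f_y(-4, y) = -6*y**2 + 32*y - 33; no integer root y with |y| ≤ 4.
  x = -3: f_y(-3, y) = -6*y**2 + 34*y - 44; vanishes at y ∈ {2}. (-3, 2): f_x = -31 ≠ 0.
  x = -2: f_y(-2, y) = -6*y**2 + 36*y - 53; no integer root y with |y| ≤ 4.
  x = -1: f_y(-1, y) = -6*y**2 + 38*y - 60; vanishes at y ∈ {3}. (-1, 3): f_x = 0, f = 0 — SINGULAR.
  x = 0: f_y(0, y) = -6*y**2 + 40*y - 65; no integer root y with |y| ≤ 4.
  x = 1: f_y(1, y) = -6*y**2 + 42*y - 68; no integer root y with |y| ≤ 4.
  x = 2: f_y(2, y) = -6*y**2 + 44*y - 69; no integer root y with |y| ≤ 4.
  x = 3: f_y(3, y) = -6*y**2 + 46*y - 68; vanishes at y ∈ {2}. (3, 2): f_x = -151 ≠ 0.
  x = 4: f_y(4, y) = -6*y**2 + 48*y - 65; no integer root y with |y| ≤ 4.
Only singular point on the grid: (-1, 3).
Classify: substitute x = -1 + u, y = 3 + v and expand: f = -3*u**3 + u**2*v + u*v**2 - 2*v**3 + v**2.
No constant or linear terms (consistent with a singular point). Quadratic part: v**2. Cubic part: -3*u**3 + u**2*v + u*v**2 - 2*v**3.
The quadratic part v**2 is a perfect square, so there is a single (double) tangent line v = 0, i.e. y = 3. Restricting the cubic part to that line (v = 0) leaves -3*u**3 ≠ 0, so f is not divisible by v and the branch is v² ≈ 3*u**3 to lowest order — this is a cusp.
Classification: cusp.


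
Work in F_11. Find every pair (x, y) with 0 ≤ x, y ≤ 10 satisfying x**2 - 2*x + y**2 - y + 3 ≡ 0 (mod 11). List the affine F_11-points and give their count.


Affine F_11-points: {(0, 6), (1, 5), (1, 7), (2, 6), (4, 0), (4, 1), (6, 3), (6, 9), (7, 3), (7, 9), (9, 0), (9, 1)}; count = 12.

For each of the 121 pairs (x, y) ∈ F_11², evaluate f(x, y) mod 11. Record the zeros.
  x = 0: [0↦3, 1↦3, 2↦5, 3↦9, 4↦4, 5↦1, 6↦0, 7↦1, 8↦4, 9↦9, 10↦5]  zeros at y ∈ {6}
  x = 1: [0↦2, 1↦2, 2↦4, 3↦8, 4↦3, 5↦0, 6↦10, 7↦0, 8↦3, 9↦8, 10↦4]  zeros at y ∈ {5, 7}
  x = 2: [0↦3, 1↦3, 2↦5, 3↦9, 4↦4, 5↦1, 6↦0, 7↦1, 8↦4, 9↦9, 10↦5]  zeros at y ∈ {6}
  x = 3: [0↦6, 1↦6, 2↦8, 3↦1, 4↦7, 5↦4, 6↦3, 7↦4, 8↦7, 9↦1, 10↦8]  zeros at y ∈ ∅
  x = 4: [0↦0, 1↦0, 2↦2, 3↦6, 4↦1, 5↦9, 6↦8, 7↦9, 8↦1, 9↦6, 10↦2]  zeros at y ∈ {0, 1}
  x = 5: [0↦7, 1↦7, 2↦9, 3↦2, 4↦8, 5↦5, 6↦4, 7↦5, 8↦8, 9↦2, 10↦9]  zeros at y ∈ ∅
  x = 6: [0↦5, 1↦5, 2↦7, 3↦0, 4↦6, 5↦3, 6↦2, 7↦3, 8↦6, 9↦0, 10↦7]  zeros at y ∈ {3, 9}
  x = 7: [0↦5, 1↦5, 2↦7, 3↦0, 4↦6, 5↦3, 6↦2, 7↦3, 8↦6, 9↦0, 10↦7]  zeros at y ∈ {3, 9}
  x = 8: [0↦7, 1↦7, 2↦9, 3↦2, 4↦8, 5↦5, 6↦4, 7↦5, 8↦8, 9↦2, 10↦9]  zeros at y ∈ ∅
  x = 9: [0↦0, 1↦0, 2↦2, 3↦6, 4↦1, 5↦9, 6↦8, 7↦9, 8↦1, 9↦6, 10↦2]  zeros at y ∈ {0, 1}
  x = 10: [0↦6, 1↦6, 2↦8, 3↦1, 4↦7, 5↦4, 6↦3, 7↦4, 8↦7, 9↦1, 10↦8]  zeros at y ∈ ∅
Collecting zeros: affine points = {(0, 6), (1, 5), (1, 7), (2, 6), (4, 0), (4, 1), (6, 3), (6, 9), (7, 3), (7, 9), (9, 0), (9, 1)}.
Total count |C(F_11)_aff| = 12.


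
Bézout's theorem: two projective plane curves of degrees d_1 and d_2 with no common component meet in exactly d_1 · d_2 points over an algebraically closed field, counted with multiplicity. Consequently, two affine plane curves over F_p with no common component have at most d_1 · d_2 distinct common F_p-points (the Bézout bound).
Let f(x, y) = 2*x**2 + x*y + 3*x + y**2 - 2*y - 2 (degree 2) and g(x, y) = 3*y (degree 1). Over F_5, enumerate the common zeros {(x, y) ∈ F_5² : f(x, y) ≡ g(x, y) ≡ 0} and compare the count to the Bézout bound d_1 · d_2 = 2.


Common zeros: {(3, 0)}; count = 1; Bézout bound = 2.

deg(f) = 2, deg(g) = 1, so Bézout bound = 2.
Scan x ∈ F_5. For each x, list the y ∈ F_5 with f(x, y) ≡ 0 and those with g(x, y) ≡ 0 (mod 5); the common zeros in that column are the intersection.
  x = 0: f ≡ 0 at y ∈ ∅; g ≡ 0 at y ∈ {0}; common: ∅.
  x = 1: f ≡ 0 at y ∈ {2, 4}; g ≡ 0 at y ∈ {0}; common: ∅.
  x = 2: f ≡ 0 at y ∈ ∅; g ≡ 0 at y ∈ {0}; common: ∅.
  x = 3: f ≡ 0 at y ∈ {0, 4}; g ≡ 0 at y ∈ {0}; common: {0}.
  x = 4: f ≡ 0 at y ∈ {1, 2}; g ≡ 0 at y ∈ {0}; common: ∅.
Collecting: common zeros = {(3, 0)}, so the count is 1.
Comparison with the Bézout bound: 1 ≤ 2 = deg(f)·deg(g), as expected for curves with no common component (the affine F_5-count falls short of the bound because intersections may lie at infinity, over extension fields, or carry multiplicity).


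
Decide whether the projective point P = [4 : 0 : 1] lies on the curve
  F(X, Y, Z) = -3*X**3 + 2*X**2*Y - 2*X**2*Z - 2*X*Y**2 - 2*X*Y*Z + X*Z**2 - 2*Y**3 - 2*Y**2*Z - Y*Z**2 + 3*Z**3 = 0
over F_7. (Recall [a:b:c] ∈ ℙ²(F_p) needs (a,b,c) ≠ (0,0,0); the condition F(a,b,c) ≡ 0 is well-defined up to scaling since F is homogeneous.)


F(4,0,1) ≡ 0 (mod 7); P is on the curve.

Evaluate F(4, 0, 1) term-by-term (mod 7).
  -3*X**3 ↦ -3·64·1·1 = -192
  2*X**2*Y ↦ 2·16·0·1 = 0
  -2*X**2*Z ↦ -2·16·1·1 = -32
  -2*X*Y**2 ↦ -2·4·0·1 = 0
  -2*X*Y*Z ↦ -2·4·0·1 = 0
  X*Z**2 ↦ 1·4·1·1 = 4
  -2*Y**3 ↦ -2·1·0·1 = 0
  -2*Y**2*Z ↦ -2·1·0·1 = 0
  -Y*Z**2 ↦ -1·1·0·1 = 0
  3*Z**3 ↦ 3·1·1·1 = 3
Sum: F(4, 0, 1) = (-192) + (0) + (-32) + (0) + (0) + (4) + (0) + (0) + (0) + (3) = -217.
Reducing mod 7: -217 ≡ 0 (mod 7).
Since F(a, b, c) ≡ 0 (mod 7), P lies on the curve.


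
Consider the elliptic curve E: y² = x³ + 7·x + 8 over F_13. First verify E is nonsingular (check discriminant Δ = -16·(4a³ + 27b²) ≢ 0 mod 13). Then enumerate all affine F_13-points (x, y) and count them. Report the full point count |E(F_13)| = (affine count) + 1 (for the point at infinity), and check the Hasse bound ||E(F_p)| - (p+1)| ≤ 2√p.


Affine points = {(1, 4), (1, 9), (2, 2), (2, 11), (3, 2), (3, 11), (4, 3), (4, 10), (5, 5), (5, 8), (7, 6), (7, 7), (8, 2), (8, 11), (10, 5), (10, 8), (11, 5), (11, 8), (12, 0)}; affine count = 19; |E(F_13)| = 20.

Discriminant check: Δ ∝ 4a³ + 27b² = 4·7³ + 27·8² = 4·343 + 27·64 ≡ 6 (mod 13). Nonzero ⇒ E is nonsingular.
For each x ∈ F_13, compute rhs = x³ + 7·x + 8 mod 13, then count y ∈ F_13 with y² ≡ rhs.
  x = 0: rhs = 8, matching y values: none (0 points).
  x = 1: rhs = 3, matching y values: 4, 9 (2 points).
  x = 2: rhs = 4, matching y values: 2, 11 (2 points).
  x = 3: rhs = 4, matching y values: 2, 11 (2 points).
  x = 4: rhs = 9, matching y values: 3, 10 (2 points).
  x = 5: rhs = 12, matching y values: 5, 8 (2 points).
  x = 6: rhs = 6, matching y values: none (0 points).
  x = 7: rhs = 10, matching y values: 6, 7 (2 points).
  x = 8: rhs = 4, matching y values: 2, 11 (2 points).
  x = 9: rhs = 7, matching y values: none (0 points).
  x = 10: rhs = 12, matching y values: 5, 8 (2 points).
  x = 11: rhs = 12, matching y values: 5, 8 (2 points).
  x = 12: rhs = 0, matching y values: 0 (1 points).
Total affine count: 19.
Full point count |E(F_13)| = 19 + 1 = 20.
Hasse bound: |20 − (13+1)| = |6| = 6 ≤ 2√13 ≈ 7.2111 ✓.


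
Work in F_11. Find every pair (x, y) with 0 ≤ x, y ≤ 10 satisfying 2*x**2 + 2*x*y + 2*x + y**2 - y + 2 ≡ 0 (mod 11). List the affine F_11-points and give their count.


Affine F_11-points: {(0, 5), (0, 7), (3, 7), (3, 10), (5, 5), (5, 8), (8, 8), (8, 10), (9, 2), (9, 3), (10, 1), (10, 2)}; count = 12.

For each of the 121 pairs (x, y) ∈ F_11², evaluate f(x, y) mod 11. Record the zeros.
  x = 0: [0↦2, 1↦2, 2↦4, 3↦8, 4↦3, 5↦0, 6↦10, 7↦0, 8↦3, 9↦8, 10↦4]  zeros at y ∈ {5, 7}
  x = 1: [0↦6, 1↦8, 2↦1, 3↦7, 4↦4, 5↦3, 6↦4, 7↦7, 8↦1, 9↦8, 10↦6]  zeros at y ∈ ∅
  x = 2: [0↦3, 1↦7, 2↦2, 3↦10, 4↦9, 5↦10, 6↦2, 7↦7, 8↦3, 9↦1, 10↦1]  zeros at y ∈ ∅
  x = 3: [0↦4, 1↦10, 2↦7, 3↦6, 4↦7, 5↦10, 6↦4, 7↦0, 8↦9, 9↦9, 10↦0]  zeros at y ∈ {7, 10}
  x = 4: [0↦9, 1↦6, 2↦5, 3↦6, 4↦9, 5↦3, 6↦10, 7↦8, 8↦8, 9↦10, 10↦3]  zeros at y ∈ ∅
  x = 5: [0↦7, 1↦6, 2↦7, 3↦10, 4↦4, 5↦0, 6↦9, 7↦9, 8↦0, 9↦4, 10↦10]  zeros at y ∈ {5, 8}
  x = 6: [0↦9, 1↦10, 2↦2, 3↦7, 4↦3, 5↦1, 6↦1, 7↦3, 8↦7, 9↦2, 10↦10]  zeros at y ∈ ∅
  x = 7: [0↦4, 1↦7, 2↦1, 3↦8, 4↦6, 5↦6, 6↦8, 7↦1, 8↦7, 9↦4, 10↦3]  zeros at y ∈ ∅
  x = 8: [0↦3, 1↦8, 2↦4, 3↦2, 4↦2, 5↦4, 6↦8, 7↦3, 8↦0, 9↦10, 10↦0]  zeros at y ∈ {8, 10}
  x = 9: [0↦6, 1↦2, 2↦0, 3↦0, 4↦2, 5↦6, 6↦1, 7↦9, 8↦8, 9↦9, 10↦1]  zeros at y ∈ {2, 3}
  x = 10: [0↦2, 1↦0, 2↦0, 3↦2, 4↦6, 5↦1, 6↦9, 7↦8, 8↦9, 9↦1, 10↦6]  zeros at y ∈ {1, 2}
Collecting zeros: affine points = {(0, 5), (0, 7), (3, 7), (3, 10), (5, 5), (5, 8), (8, 8), (8, 10), (9, 2), (9, 3), (10, 1), (10, 2)}.
Total count |C(F_11)_aff| = 12.


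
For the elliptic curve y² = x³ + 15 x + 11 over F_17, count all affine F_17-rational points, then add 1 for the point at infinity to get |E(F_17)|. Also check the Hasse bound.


Affine points = {(2, 7), (2, 10), (3, 7), (3, 10), (4, 4), (4, 13), (7, 0), (9, 5), (9, 12), (12, 7), (12, 10)}; affine count = 11; |E(F_17)| = 12.

Discriminant check: Δ ∝ 4a³ + 27b² = 4·15³ + 27·11² = 4·3375 + 27·121 ≡ 5 (mod 17). Nonzero ⇒ E is nonsingular.
For each x ∈ F_17, compute rhs = x³ + 15·x + 11 mod 17, then count y ∈ F_17 with y² ≡ rhs.
  x = 0: rhs = 11, matching y values: none (0 points).
  x = 1: rhs = 10, matching y values: none (0 points).
  x = 2: rhs = 15, matching y values: 7, 10 (2 points).
  x = 3: rhs = 15, matching y values: 7, 10 (2 points).
  x = 4: rhs = 16, matching y values: 4, 13 (2 points).
  x = 5: rhs = 7, matching y values: none (0 points).
  x = 6: rhs = 11, matching y values: none (0 points).
  x = 7: rhs = 0, matching y values: 0 (1 points).
  x = 8: rhs = 14, matching y values: none (0 points).
  x = 9: rhs = 8, matching y values: 5, 12 (2 points).
  x = 10: rhs = 5, matching y values: none (0 points).
  x = 11: rhs = 11, matching y values: none (0 points).
  x = 12: rhs = 15, matching y values: 7, 10 (2 points).
  x = 13: rhs = 6, matching y values: none (0 points).
  x = 14: rhs = 7, matching y values: none (0 points).
  x = 15: rhs = 7, matching y values: none (0 points).
  x = 16: rhs = 12, matching y values: none (0 points).
Total affine count: 11.
Full point count |E(F_17)| = 11 + 1 = 12.
Hasse bound: |12 − (17+1)| = |-6| = 6 ≤ 2√17 ≈ 8.2462 ✓.


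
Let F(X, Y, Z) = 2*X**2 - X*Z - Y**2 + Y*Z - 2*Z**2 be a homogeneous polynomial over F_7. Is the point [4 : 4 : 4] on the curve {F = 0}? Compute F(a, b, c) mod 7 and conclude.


F(4,4,4) ≡ 5 (mod 7); P is NOT on the curve.

Evaluate F(4, 4, 4) term-by-term (mod 7).
  2*X**2 ↦ 2·16·1·1 = 32
  -X*Z ↦ -1·4·1·4 = -16
  -Y**2 ↦ -1·1·16·1 = -16
  Y*Z ↦ 1·1·4·4 = 16
  -2*Z**2 ↦ -2·1·1·16 = -32
Sum: F(4, 4, 4) = (32) + (-16) + (-16) + (16) + (-32) = -16.
Reducing mod 7: -16 ≡ 5 (mod 7).
Since F(a, b, c) ≡ 5 ≠ 0 (mod 7), P does NOT lie on the curve.


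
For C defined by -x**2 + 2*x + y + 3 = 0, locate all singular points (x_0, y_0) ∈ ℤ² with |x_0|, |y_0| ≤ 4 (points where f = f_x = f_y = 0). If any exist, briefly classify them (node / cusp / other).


No singular points in the scanned grid; C is smooth there.

Compute partial derivatives:
  f_x = 2 - 2*x.
  f_y = 1.
f_y = 1 is a nonzero constant, so f_y never vanishes: no point (x, y) can satisfy f = f_x = f_y = 0. In particular no (x, y) ∈ {−4, ..., 4}² is singular; the curve is smooth.


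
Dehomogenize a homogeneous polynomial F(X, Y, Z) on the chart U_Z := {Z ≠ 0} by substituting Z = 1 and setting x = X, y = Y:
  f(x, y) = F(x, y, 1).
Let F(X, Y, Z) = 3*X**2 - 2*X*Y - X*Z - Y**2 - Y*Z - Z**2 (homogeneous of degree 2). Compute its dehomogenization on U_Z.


f(x, y) = 3*x**2 - 2*x*y - x - y**2 - y - 1

On U_Z we set Z = 1. Each monomial c·X^i·Y^j·Z^k in F becomes c·x^i·y^j·1^k = c·x^i·y^j.
Substituting Z = 1: F(X, Y, 1) = 3*x**2 - 2*x*y - x - y**2 - y - 1.
Note: deg(f) ≤ deg(F) = 2; strict inequality happens when F is divisible by Z (lost terms).


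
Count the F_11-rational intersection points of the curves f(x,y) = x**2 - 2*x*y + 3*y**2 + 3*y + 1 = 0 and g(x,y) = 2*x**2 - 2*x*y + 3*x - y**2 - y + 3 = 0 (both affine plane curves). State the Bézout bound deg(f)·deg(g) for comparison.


Common zeros: {(10, 10)}; count = 1; Bézout bound = 4.

deg(f) = 2, deg(g) = 2, so Bézout bound = 4.
Scan x ∈ F_11. For each x, list the y ∈ F_11 with f(x, y) ≡ 0 and those with g(x, y) ≡ 0 (mod 11); the common zeros in that column are the intersection.
  x = 0: f ≡ 0 at y ∈ ∅; g ≡ 0 at y ∈ ∅; common: ∅.
  x = 1: f ≡ 0 at y ∈ ∅; g ≡ 0 at y ∈ ∅; common: ∅.
  x = 2: f ≡ 0 at y ∈ ∅; g ≡ 0 at y ∈ {1, 5}; common: ∅.
  x = 3: f ≡ 0 at y ∈ ∅; g ≡ 0 at y ∈ {1, 3}; common: ∅.
  x = 4: f ≡ 0 at y ∈ ∅; g ≡ 0 at y ∈ {3, 10}; common: ∅.
  x = 5: f ≡ 0 at y ∈ {1, 5}; g ≡ 0 at y ∈ ∅; common: ∅.
  x = 6: f ≡ 0 at y ∈ {7}; g ≡ 0 at y ∈ ∅; common: ∅.
  x = 7: f ≡ 0 at y ∈ {3, 8}; g ≡ 0 at y ∈ {2, 5}; common: ∅.
  x = 8: f ≡ 0 at y ∈ {1, 7}; g ≡ 0 at y ∈ ∅; common: ∅.
  x = 9: f ≡ 0 at y ∈ {8}; g ≡ 0 at y ∈ ∅; common: ∅.
  x = 10: f ≡ 0 at y ∈ {3, 10}; g ≡ 0 at y ∈ {2, 10}; common: {10}.
Collecting: common zeros = {(10, 10)}, so the count is 1.
Comparison with the Bézout bound: 1 ≤ 4 = deg(f)·deg(g), as expected for curves with no common component (the affine F_11-count falls short of the bound because intersections may lie at infinity, over extension fields, or carry multiplicity).


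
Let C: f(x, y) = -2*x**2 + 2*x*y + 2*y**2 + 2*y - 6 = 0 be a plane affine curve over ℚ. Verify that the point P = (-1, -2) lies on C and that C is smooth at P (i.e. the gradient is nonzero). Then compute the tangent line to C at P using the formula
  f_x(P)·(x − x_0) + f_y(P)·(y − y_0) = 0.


Tangent line at P: -8*y - 16 = 0.

Step 1: f(-1, -2) = 0, so P lies on C.
Step 2: partial derivatives
  f_x(x, y) = -4*x + 2*y, f_y(x, y) = 2*x + 4*y + 2.
  f_x(P) = 0, f_y(P) = -8 (gradient nonzero, so P is smooth).
Step 3: tangent line at P: 0·(x − -1) + -8·(y − -2) = 0.
Expanding: -8*y - 16 = 0.


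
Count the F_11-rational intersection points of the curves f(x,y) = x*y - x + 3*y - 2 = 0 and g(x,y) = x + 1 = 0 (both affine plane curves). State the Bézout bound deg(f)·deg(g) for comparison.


Common zeros: {(10, 6)}; count = 1; Bézout bound = 2.

deg(f) = 2, deg(g) = 1, so Bézout bound = 2.
Scan x ∈ F_11. For each x, list the y ∈ F_11 with f(x, y) ≡ 0 and those with g(x, y) ≡ 0 (mod 11); the common zeros in that column are the intersection.
  x = 0: f ≡ 0 at y ∈ {8}; g ≡ 0 at y ∈ ∅; common: ∅.
  x = 1: f ≡ 0 at y ∈ {9}; g ≡ 0 at y ∈ ∅; common: ∅.
  x = 2: f ≡ 0 at y ∈ {3}; g ≡ 0 at y ∈ ∅; common: ∅.
  x = 3: f ≡ 0 at y ∈ {10}; g ≡ 0 at y ∈ ∅; common: ∅.
  x = 4: f ≡ 0 at y ∈ {4}; g ≡ 0 at y ∈ ∅; common: ∅.
  x = 5: f ≡ 0 at y ∈ {5}; g ≡ 0 at y ∈ ∅; common: ∅.
  x = 6: f ≡ 0 at y ∈ {7}; g ≡ 0 at y ∈ ∅; common: ∅.
  x = 7: f ≡ 0 at y ∈ {2}; g ≡ 0 at y ∈ ∅; common: ∅.
  x = 8: f ≡ 0 at y ∈ ∅; g ≡ 0 at y ∈ ∅; common: ∅.
  x = 9: f ≡ 0 at y ∈ {0}; g ≡ 0 at y ∈ ∅; common: ∅.
  x = 10: f ≡ 0 at y ∈ {6}; g ≡ 0 at y ∈ {0, 1, 2, 3, 4, 5, 6, 7, 8, 9, 10}; common: {6}.
Collecting: common zeros = {(10, 6)}, so the count is 1.
Comparison with the Bézout bound: 1 ≤ 2 = deg(f)·deg(g), as expected for curves with no common component (the affine F_11-count falls short of the bound because intersections may lie at infinity, over extension fields, or carry multiplicity).


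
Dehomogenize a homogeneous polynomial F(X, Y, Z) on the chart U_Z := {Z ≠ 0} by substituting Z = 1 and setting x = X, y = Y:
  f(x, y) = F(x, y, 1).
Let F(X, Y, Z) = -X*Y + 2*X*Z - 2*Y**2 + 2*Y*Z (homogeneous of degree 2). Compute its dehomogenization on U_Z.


f(x, y) = -x*y + 2*x - 2*y**2 + 2*y

On U_Z we set Z = 1. Each monomial c·X^i·Y^j·Z^k in F becomes c·x^i·y^j·1^k = c·x^i·y^j.
Substituting Z = 1: F(X, Y, 1) = -x*y + 2*x - 2*y**2 + 2*y.
Note: deg(f) ≤ deg(F) = 2; strict inequality happens when F is divisible by Z (lost terms).


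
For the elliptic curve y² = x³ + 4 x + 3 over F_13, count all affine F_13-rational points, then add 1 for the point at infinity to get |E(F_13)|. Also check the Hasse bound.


Affine points = {(0, 4), (0, 9), (3, 4), (3, 9), (6, 3), (6, 10), (7, 6), (7, 7), (8, 1), (8, 12), (9, 1), (9, 12), (10, 4), (10, 9), (11, 0)}; affine count = 15; |E(F_13)| = 16.

Discriminant check: Δ ∝ 4a³ + 27b² = 4·4³ + 27·3² = 4·64 + 27·9 ≡ 5 (mod 13). Nonzero ⇒ E is nonsingular.
For each x ∈ F_13, compute rhs = x³ + 4·x + 3 mod 13, then count y ∈ F_13 with y² ≡ rhs.
  x = 0: rhs = 3, matching y values: 4, 9 (2 points).
  x = 1: rhs = 8, matching y values: none (0 points).
  x = 2: rhs = 6, matching y values: none (0 points).
  x = 3: rhs = 3, matching y values: 4, 9 (2 points).
  x = 4: rhs = 5, matching y values: none (0 points).
  x = 5: rhs = 5, matching y values: none (0 points).
  x = 6: rhs = 9, matching y values: 3, 10 (2 points).
  x = 7: rhs = 10, matching y values: 6, 7 (2 points).
  x = 8: rhs = 1, matching y values: 1, 12 (2 points).
  x = 9: rhs = 1, matching y values: 1, 12 (2 points).
  x = 10: rhs = 3, matching y values: 4, 9 (2 points).
  x = 11: rhs = 0, matching y values: 0 (1 points).
  x = 12: rhs = 11, matching y values: none (0 points).
Total affine count: 15.
Full point count |E(F_13)| = 15 + 1 = 16.
Hasse bound: |16 − (13+1)| = |2| = 2 ≤ 2√13 ≈ 7.2111 ✓.


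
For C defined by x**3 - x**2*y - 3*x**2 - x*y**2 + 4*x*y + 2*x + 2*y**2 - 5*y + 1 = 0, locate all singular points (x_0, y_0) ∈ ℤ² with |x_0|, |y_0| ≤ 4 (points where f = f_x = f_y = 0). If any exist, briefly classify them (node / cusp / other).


Singular points: {(1, 1)}; classification: node.

Compute partial derivatives:
  f_x = 3*x**2 - 2*x*y - 6*x - y**2 + 4*y + 2.
  f_y = -x**2 - 2*x*y + 4*x + 4*y - 5.
Scan x_0 ∈ {−4, ..., 4}. For each x_0, f_y(x_0, y) is a polynomial in y; find its integer roots y ∈ {−4, ..., 4}, then test f_x and f at those candidates.
  x = -4: f_y(-4, y) = 12*y - 37; no integer root y with |y| ≤ 4.
  x = -3: f_y(-3, y) = 10*y - 26; no integer root y with |y| ≤ 4.
  x = -2: f_y(-2, y) = 8*y - 17; no integer root y with |y| ≤ 4.
  x = -1: f_y(-1, y) = 6*y - 10; no integer root y with |y| ≤ 4.
  x = 0: f_y(0, y) = 4*y - 5; no integer root y with |y| ≤ 4.
  x = 1: f_y(1, y) = 2*y - 2; vanishes at y ∈ {1}. (1, 1): f_x = 0, f = 0 — SINGULAR.
  x = 2: f_y(2, y) = -1; no integer root y with |y| ≤ 4.
  x = 3: f_y(3, y) = -2*y - 2; vanishes at y ∈ {-1}. (3, -1): f_x = 12 ≠ 0.
  x = 4: f_y(4, y) = -4*y - 5; no integer root y with |y| ≤ 4.
Only singular point on the grid: (1, 1).
Classify: substitute x = 1 + u, y = 1 + v and expand: f = u**3 - u**2*v - u**2 - u*v**2 + v**2.
No constant or linear terms (consistent with a singular point). Quadratic part: -u**2 + v**2. Cubic part: u**3 - u**2*v - u*v**2.
The quadratic part v**2 - u**2 = (v − u)(v + u) splits into two distinct linear factors, so there are two distinct tangent lines y − 1 = ±(x − 1) — this is a node (ordinary double point).
Classification: node.


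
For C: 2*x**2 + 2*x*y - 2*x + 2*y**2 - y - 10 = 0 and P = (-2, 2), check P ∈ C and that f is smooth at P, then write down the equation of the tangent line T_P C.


Tangent line at P: -6*x + 3*y - 18 = 0.

Step 1: f(-2, 2) = 0, so P lies on C.
Step 2: partial derivatives
  f_x(x, y) = 4*x + 2*y - 2, f_y(x, y) = 2*x + 4*y - 1.
  f_x(P) = -6, f_y(P) = 3 (gradient nonzero, so P is smooth).
Step 3: tangent line at P: -6·(x − -2) + 3·(y − 2) = 0.
Expanding: -6*x + 3*y - 18 = 0.
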